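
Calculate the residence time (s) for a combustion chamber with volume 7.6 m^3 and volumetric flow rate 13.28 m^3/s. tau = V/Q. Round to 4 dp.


tau = V / Q_flow
tau = 7.6 / 13.28 = 0.5723 s


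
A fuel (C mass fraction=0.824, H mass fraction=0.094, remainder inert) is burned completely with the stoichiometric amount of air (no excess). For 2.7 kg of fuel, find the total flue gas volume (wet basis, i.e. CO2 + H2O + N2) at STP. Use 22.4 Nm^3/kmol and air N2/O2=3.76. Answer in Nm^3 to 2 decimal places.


Per kg fuel: CO2 = (C/12 kmol)*22.4 = (0.824/12)*22.4 = 1.53813 Nm^3
Per kg fuel: H2O = (H/2 kmol)*22.4 = (0.094/2)*22.4 = 1.05280 Nm^3
O2 needed per kg fuel = C/12 + H/4 = 0.824/12 + 0.094/4 = 0.09216667 kmol
Per kg fuel: N2 = O2*3.76*22.4 = 0.09216667*3.76*22.4 = 7.76265 Nm^3
Total per kg = 1.53813 + 1.05280 + 7.76265 = 10.35358 Nm^3
Total = 10.35358 * 2.7 = 27.95 Nm^3


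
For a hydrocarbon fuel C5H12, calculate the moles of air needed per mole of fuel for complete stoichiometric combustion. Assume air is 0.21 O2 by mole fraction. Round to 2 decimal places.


Balanced combustion: C5H12 + 8 O2 -> 5 CO2 + 6 H2O
O2 needed = C + H/4 = 5 + 12/4 = 8.00 moles
Air moles = O2 / 0.21 = 8.00 / 0.21 = 38.10 moles air


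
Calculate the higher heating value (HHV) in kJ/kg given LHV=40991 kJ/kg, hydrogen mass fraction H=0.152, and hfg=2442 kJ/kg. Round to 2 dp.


HHV = LHV + hfg * 9 * H
Water addition = 2442 * 9 * 0.152 = 3340.656 kJ/kg
HHV = 40991 + 3340.656 = 44331.66 kJ/kg


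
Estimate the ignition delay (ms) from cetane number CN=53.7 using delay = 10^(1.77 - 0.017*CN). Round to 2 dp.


delay = 10^(1.77 - 0.017*CN)
Exponent = 1.77 - 0.017*53.7 = 0.8571
delay = 10^0.8571 = 7.20 ms


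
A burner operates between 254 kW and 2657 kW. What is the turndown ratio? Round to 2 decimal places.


TDR = Q_max / Q_min
TDR = 2657 / 254 = 10.46


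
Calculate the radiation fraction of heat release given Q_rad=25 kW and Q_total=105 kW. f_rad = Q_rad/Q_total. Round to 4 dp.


f_rad = Q_rad / Q_total
f_rad = 25 / 105 = 0.2381


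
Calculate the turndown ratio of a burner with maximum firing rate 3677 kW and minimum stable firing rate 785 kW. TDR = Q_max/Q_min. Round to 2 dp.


TDR = Q_max / Q_min
TDR = 3677 / 785 = 4.68


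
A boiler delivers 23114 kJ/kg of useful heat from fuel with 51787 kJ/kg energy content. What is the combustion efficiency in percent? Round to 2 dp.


Efficiency = (Q_useful / Q_fuel) * 100
Efficiency = (23114 / 51787) * 100
Efficiency = 0.4463 * 100 = 44.63%


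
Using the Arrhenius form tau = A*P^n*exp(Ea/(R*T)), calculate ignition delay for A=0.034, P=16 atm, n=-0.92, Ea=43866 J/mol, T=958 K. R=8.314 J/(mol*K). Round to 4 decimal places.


tau = A * P^n * exp(Ea/(R*T))
P^n = 16^(-0.92) = 0.07802066
Ea/(R*T) = 43866/(8.314*958) = 5.507475
exp(Ea/(R*T)) = 246.527766
tau = 0.034 * 0.07802066 * 246.527766 = 0.6540 ms


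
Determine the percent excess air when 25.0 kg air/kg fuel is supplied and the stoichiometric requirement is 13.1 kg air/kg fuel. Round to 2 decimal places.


Excess air = actual - stoichiometric = 25.0 - 13.1 = 11.90 kg/kg fuel
Excess air % = (excess / stoich) * 100 = (11.90 / 13.1) * 100 = 90.84%


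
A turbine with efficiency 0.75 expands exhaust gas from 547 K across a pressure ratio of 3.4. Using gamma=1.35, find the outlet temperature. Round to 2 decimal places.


T_out = T_in * (1 - eta * (1 - PR^(-(gamma-1)/gamma)))
Exponent = -(1.35-1)/1.35 = -0.25925926
PR^exp = 3.4^(-0.25925926) = 0.72813041
Factor = 1 - 0.75*(1 - 0.72813041) = 0.79609781
T_out = 547 * 0.79609781 = 435.47 K


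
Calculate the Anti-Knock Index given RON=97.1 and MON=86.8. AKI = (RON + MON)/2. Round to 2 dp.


AKI = (RON + MON) / 2
AKI = (97.1 + 86.8) / 2
AKI = 183.9 / 2 = 91.95


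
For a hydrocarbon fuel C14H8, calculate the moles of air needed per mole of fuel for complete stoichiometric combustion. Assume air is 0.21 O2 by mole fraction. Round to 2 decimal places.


Balanced combustion: C14H8 + 16 O2 -> 14 CO2 + 4 H2O
O2 needed = C + H/4 = 14 + 8/4 = 16.00 moles
Air moles = O2 / 0.21 = 16.00 / 0.21 = 76.19 moles air


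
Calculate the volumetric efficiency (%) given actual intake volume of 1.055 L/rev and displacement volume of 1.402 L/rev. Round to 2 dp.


eta_v = (V_actual / V_disp) * 100
Ratio = 1.055 / 1.402 = 0.7525
eta_v = 0.7525 * 100 = 75.25%


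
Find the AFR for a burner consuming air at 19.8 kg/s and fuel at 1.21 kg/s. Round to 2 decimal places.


AFR = m_air / m_fuel
AFR = 19.8 / 1.21 = 16.36


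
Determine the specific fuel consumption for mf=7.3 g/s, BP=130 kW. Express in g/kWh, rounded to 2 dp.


SFC = (mf / BP) * 3600
Rate = 7.3 / 130 = 0.056154 g/(s*kW)
SFC = 0.056154 * 3600 = 202.15 g/kWh


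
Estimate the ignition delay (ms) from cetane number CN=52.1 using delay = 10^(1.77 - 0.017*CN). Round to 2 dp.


delay = 10^(1.77 - 0.017*CN)
Exponent = 1.77 - 0.017*52.1 = 0.8843
delay = 10^0.8843 = 7.66 ms


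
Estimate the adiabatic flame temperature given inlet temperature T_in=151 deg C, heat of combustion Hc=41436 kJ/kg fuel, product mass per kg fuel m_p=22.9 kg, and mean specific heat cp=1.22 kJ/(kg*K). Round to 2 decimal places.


T_ad = T_in + Hc / (m_p * cp)
Denominator = 22.9 * 1.22 = 27.9380
Temperature rise = 41436 / 27.9380 = 1483.14 K
T_ad = 151 + 1483.14 = 1634.14 deg C


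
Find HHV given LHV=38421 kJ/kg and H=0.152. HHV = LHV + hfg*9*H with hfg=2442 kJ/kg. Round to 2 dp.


HHV = LHV + hfg * 9 * H
Water addition = 2442 * 9 * 0.152 = 3340.656 kJ/kg
HHV = 38421 + 3340.656 = 41761.66 kJ/kg


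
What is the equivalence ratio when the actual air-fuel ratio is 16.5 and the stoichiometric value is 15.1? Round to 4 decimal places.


phi = AFR_stoich / AFR_actual
phi = 15.1 / 16.5 = 0.9152


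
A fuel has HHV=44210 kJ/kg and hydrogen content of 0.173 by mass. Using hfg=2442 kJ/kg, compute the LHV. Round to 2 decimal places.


LHV = HHV - hfg * 9 * H
Water correction = 2442 * 9 * 0.173 = 3802.194 kJ/kg
LHV = 44210 - 3802.194 = 40407.81 kJ/kg


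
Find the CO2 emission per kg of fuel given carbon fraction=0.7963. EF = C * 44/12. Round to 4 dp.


EF = C_frac * (M_CO2 / M_C)
EF = 0.7963 * (44/12)
EF = 0.7963 * 3.666667 = 2.9198 kg_CO2/kg_fuel


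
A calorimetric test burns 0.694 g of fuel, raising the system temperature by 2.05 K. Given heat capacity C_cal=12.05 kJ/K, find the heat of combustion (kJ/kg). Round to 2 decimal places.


Hc = C_cal * delta_T / m_fuel
Q_released = 12.05 * 2.05 = 24.7025 kJ
m_fuel = 0.694 g = 0.694/1000 kg = 0.000694 kg
Hc = 24.7025 / 0.000694 = 35594.38 kJ/kg


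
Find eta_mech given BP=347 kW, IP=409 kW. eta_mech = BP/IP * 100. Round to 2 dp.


eta_mech = (BP / IP) * 100
Ratio = 347 / 409 = 0.8484
eta_mech = 0.8484 * 100 = 84.84%


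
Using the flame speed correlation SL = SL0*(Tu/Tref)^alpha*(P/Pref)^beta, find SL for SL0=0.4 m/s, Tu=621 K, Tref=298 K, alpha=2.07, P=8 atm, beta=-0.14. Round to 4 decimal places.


SL = SL0 * (Tu/Tref)^alpha * (P/Pref)^beta
T ratio = 621/298 = 2.08389262
(T ratio)^alpha = 2.08389262^2.07 = 4.571639
(P/Pref)^beta = 8^(-0.14) = 0.747425
SL = 0.4 * 4.571639 * 0.747425 = 1.3668 m/s


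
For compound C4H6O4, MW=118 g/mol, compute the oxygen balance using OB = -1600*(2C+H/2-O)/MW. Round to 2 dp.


OB = -1600 * (2C + H/2 - O) / MW
Inner = 2*4 + 6/2 - 4 = 7.00
OB = -1600 * 7.00 / 118 = -94.92%


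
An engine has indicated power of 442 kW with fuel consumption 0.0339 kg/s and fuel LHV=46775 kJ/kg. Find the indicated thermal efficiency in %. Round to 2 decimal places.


eta_ith = (IP / (mf * LHV)) * 100
Denominator = 0.0339 * 46775 = 1585.6725 kW
eta_ith = (442 / 1585.6725) * 100 = 27.87%


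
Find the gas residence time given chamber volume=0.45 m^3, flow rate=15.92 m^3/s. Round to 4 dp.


tau = V / Q_flow
tau = 0.45 / 15.92 = 0.0283 s


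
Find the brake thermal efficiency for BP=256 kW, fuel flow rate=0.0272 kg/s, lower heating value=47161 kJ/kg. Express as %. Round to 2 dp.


eta_BTE = (BP / (mf * LHV)) * 100
Denominator = 0.0272 * 47161 = 1282.7792 kW
eta_BTE = (256 / 1282.7792) * 100 = 19.96%


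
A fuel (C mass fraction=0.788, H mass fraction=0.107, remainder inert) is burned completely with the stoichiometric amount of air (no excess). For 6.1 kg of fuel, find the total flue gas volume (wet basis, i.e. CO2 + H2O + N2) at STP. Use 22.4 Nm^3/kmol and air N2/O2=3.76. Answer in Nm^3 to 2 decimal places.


Per kg fuel: CO2 = (C/12 kmol)*22.4 = (0.788/12)*22.4 = 1.47093 Nm^3
Per kg fuel: H2O = (H/2 kmol)*22.4 = (0.107/2)*22.4 = 1.19840 Nm^3
O2 needed per kg fuel = C/12 + H/4 = 0.788/12 + 0.107/4 = 0.09241667 kmol
Per kg fuel: N2 = O2*3.76*22.4 = 0.09241667*3.76*22.4 = 7.78370 Nm^3
Total per kg = 1.47093 + 1.19840 + 7.78370 = 10.45303 Nm^3
Total = 10.45303 * 6.1 = 63.76 Nm^3


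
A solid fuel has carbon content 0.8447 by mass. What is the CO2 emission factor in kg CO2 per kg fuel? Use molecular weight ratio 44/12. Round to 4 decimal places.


EF = C_frac * (M_CO2 / M_C)
EF = 0.8447 * (44/12)
EF = 0.8447 * 3.666667 = 3.0972 kg_CO2/kg_fuel


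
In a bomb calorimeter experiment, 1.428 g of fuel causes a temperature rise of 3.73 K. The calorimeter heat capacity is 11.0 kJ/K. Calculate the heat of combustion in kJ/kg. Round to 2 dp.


Hc = C_cal * delta_T / m_fuel
Q_released = 11.0 * 3.73 = 41.0300 kJ
m_fuel = 1.428 g = 1.428/1000 kg = 0.001428 kg
Hc = 41.0300 / 0.001428 = 28732.49 kJ/kg


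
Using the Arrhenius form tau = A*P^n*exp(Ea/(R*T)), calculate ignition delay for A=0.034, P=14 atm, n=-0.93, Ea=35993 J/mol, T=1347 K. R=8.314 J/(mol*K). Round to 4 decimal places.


tau = A * P^n * exp(Ea/(R*T))
P^n = 14^(-0.93) = 0.08592132
Ea/(R*T) = 35993/(8.314*1347) = 3.213960
exp(Ea/(R*T)) = 24.877399
tau = 0.034 * 0.08592132 * 24.877399 = 0.0727 ms


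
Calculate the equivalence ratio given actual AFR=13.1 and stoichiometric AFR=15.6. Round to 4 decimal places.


phi = AFR_stoich / AFR_actual
phi = 15.6 / 13.1 = 1.1908


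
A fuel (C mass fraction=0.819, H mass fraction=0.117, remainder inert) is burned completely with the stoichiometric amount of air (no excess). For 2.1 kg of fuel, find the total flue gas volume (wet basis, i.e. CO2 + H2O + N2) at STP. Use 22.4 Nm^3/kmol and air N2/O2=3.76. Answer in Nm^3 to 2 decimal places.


Per kg fuel: CO2 = (C/12 kmol)*22.4 = (0.819/12)*22.4 = 1.52880 Nm^3
Per kg fuel: H2O = (H/2 kmol)*22.4 = (0.117/2)*22.4 = 1.31040 Nm^3
O2 needed per kg fuel = C/12 + H/4 = 0.819/12 + 0.117/4 = 0.09750000 kmol
Per kg fuel: N2 = O2*3.76*22.4 = 0.09750000*3.76*22.4 = 8.21184 Nm^3
Total per kg = 1.52880 + 1.31040 + 8.21184 = 11.05104 Nm^3
Total = 11.05104 * 2.1 = 23.21 Nm^3


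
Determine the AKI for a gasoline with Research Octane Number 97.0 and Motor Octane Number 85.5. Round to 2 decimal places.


AKI = (RON + MON) / 2
AKI = (97.0 + 85.5) / 2
AKI = 182.5 / 2 = 91.25


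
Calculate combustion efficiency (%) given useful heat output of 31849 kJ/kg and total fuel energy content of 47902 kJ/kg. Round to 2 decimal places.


Efficiency = (Q_useful / Q_fuel) * 100
Efficiency = (31849 / 47902) * 100
Efficiency = 0.6649 * 100 = 66.49%


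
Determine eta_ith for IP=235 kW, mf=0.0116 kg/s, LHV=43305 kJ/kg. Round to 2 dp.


eta_ith = (IP / (mf * LHV)) * 100
Denominator = 0.0116 * 43305 = 502.3380 kW
eta_ith = (235 / 502.3380) * 100 = 46.78%


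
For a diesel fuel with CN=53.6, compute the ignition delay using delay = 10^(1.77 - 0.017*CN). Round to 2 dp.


delay = 10^(1.77 - 0.017*CN)
Exponent = 1.77 - 0.017*53.6 = 0.8588
delay = 10^0.8588 = 7.22 ms


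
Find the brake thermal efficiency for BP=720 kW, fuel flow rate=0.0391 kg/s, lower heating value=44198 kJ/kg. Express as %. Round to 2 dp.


eta_BTE = (BP / (mf * LHV)) * 100
Denominator = 0.0391 * 44198 = 1728.1418 kW
eta_BTE = (720 / 1728.1418) * 100 = 41.66%


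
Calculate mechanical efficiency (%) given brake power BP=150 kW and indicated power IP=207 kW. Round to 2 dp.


eta_mech = (BP / IP) * 100
Ratio = 150 / 207 = 0.7246
eta_mech = 0.7246 * 100 = 72.46%


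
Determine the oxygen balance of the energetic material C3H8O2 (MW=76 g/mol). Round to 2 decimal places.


OB = -1600 * (2C + H/2 - O) / MW
Inner = 2*3 + 8/2 - 2 = 8.00
OB = -1600 * 8.00 / 76 = -168.42%


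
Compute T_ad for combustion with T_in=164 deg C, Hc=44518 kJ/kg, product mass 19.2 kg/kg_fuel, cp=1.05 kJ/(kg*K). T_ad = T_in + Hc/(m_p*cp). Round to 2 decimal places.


T_ad = T_in + Hc / (m_p * cp)
Denominator = 19.2 * 1.05 = 20.1600
Temperature rise = 44518 / 20.1600 = 2208.23 K
T_ad = 164 + 2208.23 = 2372.23 deg C


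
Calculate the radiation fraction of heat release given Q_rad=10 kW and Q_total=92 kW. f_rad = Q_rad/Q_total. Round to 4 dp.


f_rad = Q_rad / Q_total
f_rad = 10 / 92 = 0.1087


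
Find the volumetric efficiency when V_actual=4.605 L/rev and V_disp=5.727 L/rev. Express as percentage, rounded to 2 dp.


eta_v = (V_actual / V_disp) * 100
Ratio = 4.605 / 5.727 = 0.8041
eta_v = 0.8041 * 100 = 80.41%


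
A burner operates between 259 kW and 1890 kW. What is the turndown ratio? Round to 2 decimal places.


TDR = Q_max / Q_min
TDR = 1890 / 259 = 7.30


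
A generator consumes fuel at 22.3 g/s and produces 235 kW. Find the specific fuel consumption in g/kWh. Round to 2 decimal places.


SFC = (mf / BP) * 3600
Rate = 22.3 / 235 = 0.094894 g/(s*kW)
SFC = 0.094894 * 3600 = 341.62 g/kWh


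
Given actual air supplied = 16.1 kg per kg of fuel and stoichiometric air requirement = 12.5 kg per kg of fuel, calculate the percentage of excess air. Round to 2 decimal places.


Excess air = actual - stoichiometric = 16.1 - 12.5 = 3.60 kg/kg fuel
Excess air % = (excess / stoich) * 100 = (3.60 / 12.5) * 100 = 28.80%


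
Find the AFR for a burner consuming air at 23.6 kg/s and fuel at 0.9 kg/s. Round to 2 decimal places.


AFR = m_air / m_fuel
AFR = 23.6 / 0.9 = 26.22


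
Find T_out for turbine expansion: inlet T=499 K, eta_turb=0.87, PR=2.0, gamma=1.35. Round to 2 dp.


T_out = T_in * (1 - eta * (1 - PR^(-(gamma-1)/gamma)))
Exponent = -(1.35-1)/1.35 = -0.25925926
PR^exp = 2.0^(-0.25925926) = 0.83551680
Factor = 1 - 0.87*(1 - 0.83551680) = 0.85689962
T_out = 499 * 0.85689962 = 427.59 K


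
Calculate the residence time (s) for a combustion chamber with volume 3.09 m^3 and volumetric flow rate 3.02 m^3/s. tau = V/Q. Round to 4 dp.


tau = V / Q_flow
tau = 3.09 / 3.02 = 1.0232 s


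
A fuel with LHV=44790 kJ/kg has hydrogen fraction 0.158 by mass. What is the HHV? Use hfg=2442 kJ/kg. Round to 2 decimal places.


HHV = LHV + hfg * 9 * H
Water addition = 2442 * 9 * 0.158 = 3472.524 kJ/kg
HHV = 44790 + 3472.524 = 48262.52 kJ/kg


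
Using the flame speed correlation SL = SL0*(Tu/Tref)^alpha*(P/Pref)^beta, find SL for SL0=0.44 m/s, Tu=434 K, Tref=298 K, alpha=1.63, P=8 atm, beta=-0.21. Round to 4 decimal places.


SL = SL0 * (Tu/Tref)^alpha * (P/Pref)^beta
T ratio = 434/298 = 1.45637584
(T ratio)^alpha = 1.45637584^1.63 = 1.845592
(P/Pref)^beta = 8^(-0.21) = 0.646176
SL = 0.44 * 1.845592 * 0.646176 = 0.5247 m/s


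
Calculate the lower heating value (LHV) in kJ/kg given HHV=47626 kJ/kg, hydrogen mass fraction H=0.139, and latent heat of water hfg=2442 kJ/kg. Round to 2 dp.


LHV = HHV - hfg * 9 * H
Water correction = 2442 * 9 * 0.139 = 3054.942 kJ/kg
LHV = 47626 - 3054.942 = 44571.06 kJ/kg


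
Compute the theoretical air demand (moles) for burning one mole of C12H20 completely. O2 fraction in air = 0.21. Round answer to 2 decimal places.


Balanced combustion: C12H20 + 17 O2 -> 12 CO2 + 10 H2O
O2 needed = C + H/4 = 12 + 20/4 = 17.00 moles
Air moles = O2 / 0.21 = 17.00 / 0.21 = 80.95 moles air


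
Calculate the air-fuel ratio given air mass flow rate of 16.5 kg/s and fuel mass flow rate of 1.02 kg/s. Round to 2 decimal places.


AFR = m_air / m_fuel
AFR = 16.5 / 1.02 = 16.18


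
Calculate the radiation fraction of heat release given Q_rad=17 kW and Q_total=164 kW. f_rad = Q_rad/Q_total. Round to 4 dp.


f_rad = Q_rad / Q_total
f_rad = 17 / 164 = 0.1037


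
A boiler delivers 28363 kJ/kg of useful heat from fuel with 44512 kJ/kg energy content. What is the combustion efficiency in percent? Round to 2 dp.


Efficiency = (Q_useful / Q_fuel) * 100
Efficiency = (28363 / 44512) * 100
Efficiency = 0.6372 * 100 = 63.72%


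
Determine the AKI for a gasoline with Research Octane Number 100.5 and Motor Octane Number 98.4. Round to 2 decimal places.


AKI = (RON + MON) / 2
AKI = (100.5 + 98.4) / 2
AKI = 198.9 / 2 = 99.45


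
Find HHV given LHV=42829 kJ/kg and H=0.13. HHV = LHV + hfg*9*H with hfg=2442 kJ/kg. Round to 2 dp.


HHV = LHV + hfg * 9 * H
Water addition = 2442 * 9 * 0.13 = 2857.140 kJ/kg
HHV = 42829 + 2857.140 = 45686.14 kJ/kg


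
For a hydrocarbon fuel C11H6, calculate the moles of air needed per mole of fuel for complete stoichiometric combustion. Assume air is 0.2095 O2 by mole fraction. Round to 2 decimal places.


Balanced combustion: C11H6 + 12.5 O2 -> 11 CO2 + 3 H2O
O2 needed = C + H/4 = 11 + 6/4 = 12.50 moles
Air moles = O2 / 0.2095 = 12.50 / 0.2095 = 59.67 moles air


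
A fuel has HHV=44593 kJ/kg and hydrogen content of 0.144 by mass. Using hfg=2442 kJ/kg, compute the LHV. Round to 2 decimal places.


LHV = HHV - hfg * 9 * H
Water correction = 2442 * 9 * 0.144 = 3164.832 kJ/kg
LHV = 44593 - 3164.832 = 41428.17 kJ/kg


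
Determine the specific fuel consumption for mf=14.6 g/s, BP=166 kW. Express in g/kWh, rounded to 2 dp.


SFC = (mf / BP) * 3600
Rate = 14.6 / 166 = 0.087952 g/(s*kW)
SFC = 0.087952 * 3600 = 316.63 g/kWh


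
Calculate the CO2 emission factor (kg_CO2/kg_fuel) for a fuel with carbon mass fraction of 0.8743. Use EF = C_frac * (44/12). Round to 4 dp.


EF = C_frac * (M_CO2 / M_C)
EF = 0.8743 * (44/12)
EF = 0.8743 * 3.666667 = 3.2058 kg_CO2/kg_fuel


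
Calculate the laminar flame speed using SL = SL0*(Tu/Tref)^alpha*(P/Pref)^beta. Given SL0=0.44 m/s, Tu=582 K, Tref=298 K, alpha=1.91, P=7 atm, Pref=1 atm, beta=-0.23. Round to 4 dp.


SL = SL0 * (Tu/Tref)^alpha * (P/Pref)^beta
T ratio = 582/298 = 1.95302013
(T ratio)^alpha = 1.95302013^1.91 = 3.591285
(P/Pref)^beta = 7^(-0.23) = 0.639186
SL = 0.44 * 3.591285 * 0.639186 = 1.0100 m/s


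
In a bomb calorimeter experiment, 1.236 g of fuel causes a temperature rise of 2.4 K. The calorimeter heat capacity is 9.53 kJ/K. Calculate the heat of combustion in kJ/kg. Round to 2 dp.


Hc = C_cal * delta_T / m_fuel
Q_released = 9.53 * 2.4 = 22.8720 kJ
m_fuel = 1.236 g = 1.236/1000 kg = 0.001236 kg
Hc = 22.8720 / 0.001236 = 18504.85 kJ/kg


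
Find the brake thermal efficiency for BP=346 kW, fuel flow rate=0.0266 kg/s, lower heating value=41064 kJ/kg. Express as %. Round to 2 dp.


eta_BTE = (BP / (mf * LHV)) * 100
Denominator = 0.0266 * 41064 = 1092.3024 kW
eta_BTE = (346 / 1092.3024) * 100 = 31.68%


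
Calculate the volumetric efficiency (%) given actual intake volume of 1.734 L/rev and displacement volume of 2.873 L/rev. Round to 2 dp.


eta_v = (V_actual / V_disp) * 100
Ratio = 1.734 / 2.873 = 0.6036
eta_v = 0.6036 * 100 = 60.36%


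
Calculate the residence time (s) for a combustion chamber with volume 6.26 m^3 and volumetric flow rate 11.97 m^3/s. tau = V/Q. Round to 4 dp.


tau = V / Q_flow
tau = 6.26 / 11.97 = 0.5230 s


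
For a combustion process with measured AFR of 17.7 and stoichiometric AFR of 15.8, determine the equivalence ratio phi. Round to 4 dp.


phi = AFR_stoich / AFR_actual
phi = 15.8 / 17.7 = 0.8927


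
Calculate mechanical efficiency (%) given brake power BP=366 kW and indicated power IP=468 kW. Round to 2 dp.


eta_mech = (BP / IP) * 100
Ratio = 366 / 468 = 0.7821
eta_mech = 0.7821 * 100 = 78.21%


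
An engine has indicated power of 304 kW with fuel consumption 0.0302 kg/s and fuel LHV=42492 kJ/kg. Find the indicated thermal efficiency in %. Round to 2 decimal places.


eta_ith = (IP / (mf * LHV)) * 100
Denominator = 0.0302 * 42492 = 1283.2584 kW
eta_ith = (304 / 1283.2584) * 100 = 23.69%


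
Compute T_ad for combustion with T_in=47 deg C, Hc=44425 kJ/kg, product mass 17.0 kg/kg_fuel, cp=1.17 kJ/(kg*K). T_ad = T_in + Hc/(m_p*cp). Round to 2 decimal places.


T_ad = T_in + Hc / (m_p * cp)
Denominator = 17.0 * 1.17 = 19.8900
Temperature rise = 44425 / 19.8900 = 2233.53 K
T_ad = 47 + 2233.53 = 2280.53 deg C


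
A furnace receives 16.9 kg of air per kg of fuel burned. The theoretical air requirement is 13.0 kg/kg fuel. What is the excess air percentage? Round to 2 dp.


Excess air = actual - stoichiometric = 16.9 - 13.0 = 3.90 kg/kg fuel
Excess air % = (excess / stoich) * 100 = (3.90 / 13.0) * 100 = 30.00%


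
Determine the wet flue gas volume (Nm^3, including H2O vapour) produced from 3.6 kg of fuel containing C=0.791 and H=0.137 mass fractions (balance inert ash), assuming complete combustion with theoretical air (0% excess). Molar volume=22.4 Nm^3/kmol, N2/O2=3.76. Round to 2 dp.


Per kg fuel: CO2 = (C/12 kmol)*22.4 = (0.791/12)*22.4 = 1.47653 Nm^3
Per kg fuel: H2O = (H/2 kmol)*22.4 = (0.137/2)*22.4 = 1.53440 Nm^3
O2 needed per kg fuel = C/12 + H/4 = 0.791/12 + 0.137/4 = 0.10016667 kmol
Per kg fuel: N2 = O2*3.76*22.4 = 0.10016667*3.76*22.4 = 8.43644 Nm^3
Total per kg = 1.47653 + 1.53440 + 8.43644 = 11.44737 Nm^3
Total = 11.44737 * 3.6 = 41.21 Nm^3


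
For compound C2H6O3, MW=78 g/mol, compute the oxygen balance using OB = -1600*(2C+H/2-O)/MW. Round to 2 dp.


OB = -1600 * (2C + H/2 - O) / MW
Inner = 2*2 + 6/2 - 3 = 4.00
OB = -1600 * 4.00 / 78 = -82.05%


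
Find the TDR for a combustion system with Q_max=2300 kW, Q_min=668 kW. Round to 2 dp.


TDR = Q_max / Q_min
TDR = 2300 / 668 = 3.44


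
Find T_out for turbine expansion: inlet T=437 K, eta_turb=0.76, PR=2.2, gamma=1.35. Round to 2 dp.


T_out = T_in * (1 - eta * (1 - PR^(-(gamma-1)/gamma)))
Exponent = -(1.35-1)/1.35 = -0.25925926
PR^exp = 2.2^(-0.25925926) = 0.81512413
Factor = 1 - 0.76*(1 - 0.81512413) = 0.85949434
T_out = 437 * 0.85949434 = 375.60 K


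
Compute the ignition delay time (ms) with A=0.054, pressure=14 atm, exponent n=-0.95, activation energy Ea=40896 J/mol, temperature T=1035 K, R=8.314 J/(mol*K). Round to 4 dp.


tau = A * P^n * exp(Ea/(R*T))
P^n = 14^(-0.95) = 0.08150390
Ea/(R*T) = 40896/(8.314*1035) = 4.752591
exp(Ea/(R*T)) = 115.884178
tau = 0.054 * 0.08150390 * 115.884178 = 0.5100 ms


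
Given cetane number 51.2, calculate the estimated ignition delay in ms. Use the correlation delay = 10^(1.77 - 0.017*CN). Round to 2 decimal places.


delay = 10^(1.77 - 0.017*CN)
Exponent = 1.77 - 0.017*51.2 = 0.8996
delay = 10^0.8996 = 7.94 ms


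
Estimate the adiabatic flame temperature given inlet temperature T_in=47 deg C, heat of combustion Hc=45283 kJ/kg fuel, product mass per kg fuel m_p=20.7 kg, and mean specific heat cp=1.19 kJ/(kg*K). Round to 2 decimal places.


T_ad = T_in + Hc / (m_p * cp)
Denominator = 20.7 * 1.19 = 24.6330
Temperature rise = 45283 / 24.6330 = 1838.31 K
T_ad = 47 + 1838.31 = 1885.31 deg C


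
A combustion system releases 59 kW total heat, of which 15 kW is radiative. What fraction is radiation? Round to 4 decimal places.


f_rad = Q_rad / Q_total
f_rad = 15 / 59 = 0.2542


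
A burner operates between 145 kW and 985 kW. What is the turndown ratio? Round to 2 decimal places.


TDR = Q_max / Q_min
TDR = 985 / 145 = 6.79


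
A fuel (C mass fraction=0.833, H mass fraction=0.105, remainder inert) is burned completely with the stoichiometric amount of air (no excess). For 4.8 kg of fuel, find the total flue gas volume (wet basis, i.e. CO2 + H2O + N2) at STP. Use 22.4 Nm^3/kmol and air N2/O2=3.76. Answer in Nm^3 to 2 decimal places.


Per kg fuel: CO2 = (C/12 kmol)*22.4 = (0.833/12)*22.4 = 1.55493 Nm^3
Per kg fuel: H2O = (H/2 kmol)*22.4 = (0.105/2)*22.4 = 1.17600 Nm^3
O2 needed per kg fuel = C/12 + H/4 = 0.833/12 + 0.105/4 = 0.09566667 kmol
Per kg fuel: N2 = O2*3.76*22.4 = 0.09566667*3.76*22.4 = 8.05743 Nm^3
Total per kg = 1.55493 + 1.17600 + 8.05743 = 10.78836 Nm^3
Total = 10.78836 * 4.8 = 51.78 Nm^3


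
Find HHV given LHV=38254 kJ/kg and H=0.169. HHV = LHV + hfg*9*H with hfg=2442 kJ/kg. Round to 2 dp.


HHV = LHV + hfg * 9 * H
Water addition = 2442 * 9 * 0.169 = 3714.282 kJ/kg
HHV = 38254 + 3714.282 = 41968.28 kJ/kg


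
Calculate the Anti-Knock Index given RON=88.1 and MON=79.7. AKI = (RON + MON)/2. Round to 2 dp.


AKI = (RON + MON) / 2
AKI = (88.1 + 79.7) / 2
AKI = 167.8 / 2 = 83.90


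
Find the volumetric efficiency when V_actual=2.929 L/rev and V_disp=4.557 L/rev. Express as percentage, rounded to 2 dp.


eta_v = (V_actual / V_disp) * 100
Ratio = 2.929 / 4.557 = 0.6427
eta_v = 0.6427 * 100 = 64.27%


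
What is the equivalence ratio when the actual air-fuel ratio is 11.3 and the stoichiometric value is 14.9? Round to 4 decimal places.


phi = AFR_stoich / AFR_actual
phi = 14.9 / 11.3 = 1.3186


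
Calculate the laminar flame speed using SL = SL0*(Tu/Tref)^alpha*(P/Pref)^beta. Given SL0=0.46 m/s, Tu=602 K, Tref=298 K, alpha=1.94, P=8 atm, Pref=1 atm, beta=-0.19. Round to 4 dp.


SL = SL0 * (Tu/Tref)^alpha * (P/Pref)^beta
T ratio = 602/298 = 2.02013423
(T ratio)^alpha = 2.02013423^1.94 = 3.912349
(P/Pref)^beta = 8^(-0.19) = 0.673617
SL = 0.46 * 3.912349 * 0.673617 = 1.2123 m/s


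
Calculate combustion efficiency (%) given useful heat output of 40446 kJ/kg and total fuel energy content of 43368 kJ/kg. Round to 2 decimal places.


Efficiency = (Q_useful / Q_fuel) * 100
Efficiency = (40446 / 43368) * 100
Efficiency = 0.9326 * 100 = 93.26%


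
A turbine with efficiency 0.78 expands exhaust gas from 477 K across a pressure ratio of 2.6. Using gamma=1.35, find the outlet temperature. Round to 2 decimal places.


T_out = T_in * (1 - eta * (1 - PR^(-(gamma-1)/gamma)))
Exponent = -(1.35-1)/1.35 = -0.25925926
PR^exp = 2.6^(-0.25925926) = 0.78057442
Factor = 1 - 0.78*(1 - 0.78057442) = 0.82884805
T_out = 477 * 0.82884805 = 395.36 K


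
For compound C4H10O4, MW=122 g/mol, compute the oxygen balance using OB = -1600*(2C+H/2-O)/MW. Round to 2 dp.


OB = -1600 * (2C + H/2 - O) / MW
Inner = 2*4 + 10/2 - 4 = 9.00
OB = -1600 * 9.00 / 122 = -118.03%


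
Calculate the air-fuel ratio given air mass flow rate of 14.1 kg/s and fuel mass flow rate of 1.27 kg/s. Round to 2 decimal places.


AFR = m_air / m_fuel
AFR = 14.1 / 1.27 = 11.10


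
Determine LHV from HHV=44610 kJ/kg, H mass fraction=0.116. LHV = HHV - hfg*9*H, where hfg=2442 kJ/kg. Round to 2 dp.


LHV = HHV - hfg * 9 * H
Water correction = 2442 * 9 * 0.116 = 2549.448 kJ/kg
LHV = 44610 - 2549.448 = 42060.55 kJ/kg


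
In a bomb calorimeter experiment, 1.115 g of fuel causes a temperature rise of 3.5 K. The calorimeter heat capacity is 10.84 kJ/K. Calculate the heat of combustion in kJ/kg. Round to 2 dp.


Hc = C_cal * delta_T / m_fuel
Q_released = 10.84 * 3.5 = 37.9400 kJ
m_fuel = 1.115 g = 1.115/1000 kg = 0.001115 kg
Hc = 37.9400 / 0.001115 = 34026.91 kJ/kg


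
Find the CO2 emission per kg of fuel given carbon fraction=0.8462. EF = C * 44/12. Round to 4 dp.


EF = C_frac * (M_CO2 / M_C)
EF = 0.8462 * (44/12)
EF = 0.8462 * 3.666667 = 3.1027 kg_CO2/kg_fuel


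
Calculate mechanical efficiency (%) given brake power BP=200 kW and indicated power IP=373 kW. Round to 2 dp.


eta_mech = (BP / IP) * 100
Ratio = 200 / 373 = 0.5362
eta_mech = 0.5362 * 100 = 53.62%


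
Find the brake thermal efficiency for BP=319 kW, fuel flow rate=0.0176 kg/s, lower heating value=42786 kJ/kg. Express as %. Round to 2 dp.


eta_BTE = (BP / (mf * LHV)) * 100
Denominator = 0.0176 * 42786 = 753.0336 kW
eta_BTE = (319 / 753.0336) * 100 = 42.36%


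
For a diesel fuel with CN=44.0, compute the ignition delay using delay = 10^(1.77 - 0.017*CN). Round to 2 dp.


delay = 10^(1.77 - 0.017*CN)
Exponent = 1.77 - 0.017*44.0 = 1.0220
delay = 10^1.0220 = 10.52 ms


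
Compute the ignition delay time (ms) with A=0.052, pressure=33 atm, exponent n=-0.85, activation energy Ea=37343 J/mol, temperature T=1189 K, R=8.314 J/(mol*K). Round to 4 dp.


tau = A * P^n * exp(Ea/(R*T))
P^n = 33^(-0.85) = 0.05119920
Ea/(R*T) = 37343/(8.314*1189) = 3.777612
exp(Ea/(R*T)) = 43.711526
tau = 0.052 * 0.05119920 * 43.711526 = 0.1164 ms


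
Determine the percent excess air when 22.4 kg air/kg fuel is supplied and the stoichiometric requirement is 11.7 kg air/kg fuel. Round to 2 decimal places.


Excess air = actual - stoichiometric = 22.4 - 11.7 = 10.70 kg/kg fuel
Excess air % = (excess / stoich) * 100 = (10.70 / 11.7) * 100 = 91.45%


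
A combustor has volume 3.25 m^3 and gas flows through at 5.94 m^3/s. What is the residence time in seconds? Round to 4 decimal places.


tau = V / Q_flow
tau = 3.25 / 5.94 = 0.5471 s


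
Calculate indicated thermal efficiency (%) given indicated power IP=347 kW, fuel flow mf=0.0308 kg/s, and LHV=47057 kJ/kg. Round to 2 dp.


eta_ith = (IP / (mf * LHV)) * 100
Denominator = 0.0308 * 47057 = 1449.3556 kW
eta_ith = (347 / 1449.3556) * 100 = 23.94%


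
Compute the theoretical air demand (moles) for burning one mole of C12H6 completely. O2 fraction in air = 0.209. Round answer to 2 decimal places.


Balanced combustion: C12H6 + 13.5 O2 -> 12 CO2 + 3 H2O
O2 needed = C + H/4 = 12 + 6/4 = 13.50 moles
Air moles = O2 / 0.209 = 13.50 / 0.209 = 64.59 moles air


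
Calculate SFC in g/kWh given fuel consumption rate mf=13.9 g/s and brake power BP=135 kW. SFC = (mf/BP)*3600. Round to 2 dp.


SFC = (mf / BP) * 3600
Rate = 13.9 / 135 = 0.102963 g/(s*kW)
SFC = 0.102963 * 3600 = 370.67 g/kWh


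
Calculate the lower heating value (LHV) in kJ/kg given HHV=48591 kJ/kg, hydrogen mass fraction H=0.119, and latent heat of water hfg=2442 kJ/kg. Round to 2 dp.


LHV = HHV - hfg * 9 * H
Water correction = 2442 * 9 * 0.119 = 2615.382 kJ/kg
LHV = 48591 - 2615.382 = 45975.62 kJ/kg


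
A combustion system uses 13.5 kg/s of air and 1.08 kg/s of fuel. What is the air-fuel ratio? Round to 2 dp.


AFR = m_air / m_fuel
AFR = 13.5 / 1.08 = 12.50


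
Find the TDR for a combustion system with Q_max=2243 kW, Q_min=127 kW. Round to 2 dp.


TDR = Q_max / Q_min
TDR = 2243 / 127 = 17.66


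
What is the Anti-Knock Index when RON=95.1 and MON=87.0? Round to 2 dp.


AKI = (RON + MON) / 2
AKI = (95.1 + 87.0) / 2
AKI = 182.1 / 2 = 91.05


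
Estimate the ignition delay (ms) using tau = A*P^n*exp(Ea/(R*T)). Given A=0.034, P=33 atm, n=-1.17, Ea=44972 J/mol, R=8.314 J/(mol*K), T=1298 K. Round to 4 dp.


tau = A * P^n * exp(Ea/(R*T))
P^n = 33^(-1.17) = 0.01672394
Ea/(R*T) = 44972/(8.314*1298) = 4.167326
exp(Ea/(R*T)) = 64.542643
tau = 0.034 * 0.01672394 * 64.542643 = 0.0367 ms


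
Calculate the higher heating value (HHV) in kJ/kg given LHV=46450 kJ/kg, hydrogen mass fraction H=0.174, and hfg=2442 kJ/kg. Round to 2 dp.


HHV = LHV + hfg * 9 * H
Water addition = 2442 * 9 * 0.174 = 3824.172 kJ/kg
HHV = 46450 + 3824.172 = 50274.17 kJ/kg


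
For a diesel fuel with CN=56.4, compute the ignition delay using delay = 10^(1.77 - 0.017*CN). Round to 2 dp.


delay = 10^(1.77 - 0.017*CN)
Exponent = 1.77 - 0.017*56.4 = 0.8112
delay = 10^0.8112 = 6.47 ms


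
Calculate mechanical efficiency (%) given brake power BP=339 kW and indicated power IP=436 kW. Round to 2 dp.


eta_mech = (BP / IP) * 100
Ratio = 339 / 436 = 0.7775
eta_mech = 0.7775 * 100 = 77.75%


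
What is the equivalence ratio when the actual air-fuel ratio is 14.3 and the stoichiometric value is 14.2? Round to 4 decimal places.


phi = AFR_stoich / AFR_actual
phi = 14.2 / 14.3 = 0.9930


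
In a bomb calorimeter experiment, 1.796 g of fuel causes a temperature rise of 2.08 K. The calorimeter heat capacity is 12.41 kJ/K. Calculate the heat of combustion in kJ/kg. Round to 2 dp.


Hc = C_cal * delta_T / m_fuel
Q_released = 12.41 * 2.08 = 25.8128 kJ
m_fuel = 1.796 g = 1.796/1000 kg = 0.001796 kg
Hc = 25.8128 / 0.001796 = 14372.38 kJ/kg


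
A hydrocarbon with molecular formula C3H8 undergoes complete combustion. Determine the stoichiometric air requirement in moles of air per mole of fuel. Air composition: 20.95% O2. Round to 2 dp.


Balanced combustion: C3H8 + 5 O2 -> 3 CO2 + 4 H2O
O2 needed = C + H/4 = 3 + 8/4 = 5.00 moles
Air moles = O2 / 0.2095 = 5.00 / 0.2095 = 23.87 moles air


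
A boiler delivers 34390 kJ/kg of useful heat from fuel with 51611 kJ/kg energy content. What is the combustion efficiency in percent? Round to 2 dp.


Efficiency = (Q_useful / Q_fuel) * 100
Efficiency = (34390 / 51611) * 100
Efficiency = 0.6663 * 100 = 66.63%


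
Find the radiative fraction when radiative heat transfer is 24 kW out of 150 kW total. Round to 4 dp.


f_rad = Q_rad / Q_total
f_rad = 24 / 150 = 0.1600


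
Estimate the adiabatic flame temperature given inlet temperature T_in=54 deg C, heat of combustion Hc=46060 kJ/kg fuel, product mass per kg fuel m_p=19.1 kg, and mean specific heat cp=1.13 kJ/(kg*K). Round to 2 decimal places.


T_ad = T_in + Hc / (m_p * cp)
Denominator = 19.1 * 1.13 = 21.5830
Temperature rise = 46060 / 21.5830 = 2134.09 K
T_ad = 54 + 2134.09 = 2188.09 deg C


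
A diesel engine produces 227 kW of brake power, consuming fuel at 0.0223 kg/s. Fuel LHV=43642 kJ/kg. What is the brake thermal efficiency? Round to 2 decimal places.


eta_BTE = (BP / (mf * LHV)) * 100
Denominator = 0.0223 * 43642 = 973.2166 kW
eta_BTE = (227 / 973.2166) * 100 = 23.32%


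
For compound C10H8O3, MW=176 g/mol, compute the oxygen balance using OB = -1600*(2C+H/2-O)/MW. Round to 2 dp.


OB = -1600 * (2C + H/2 - O) / MW
Inner = 2*10 + 8/2 - 3 = 21.00
OB = -1600 * 21.00 / 176 = -190.91%


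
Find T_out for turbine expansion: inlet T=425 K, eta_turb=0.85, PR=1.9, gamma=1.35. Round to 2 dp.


T_out = T_in * (1 - eta * (1 - PR^(-(gamma-1)/gamma)))
Exponent = -(1.35-1)/1.35 = -0.25925926
PR^exp = 1.9^(-0.25925926) = 0.84670193
Factor = 1 - 0.85*(1 - 0.84670193) = 0.86969664
T_out = 425 * 0.86969664 = 369.62 K


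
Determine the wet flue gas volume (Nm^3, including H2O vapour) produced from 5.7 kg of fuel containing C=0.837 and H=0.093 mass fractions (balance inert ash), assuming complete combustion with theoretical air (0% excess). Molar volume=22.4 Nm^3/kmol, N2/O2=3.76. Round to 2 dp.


Per kg fuel: CO2 = (C/12 kmol)*22.4 = (0.837/12)*22.4 = 1.56240 Nm^3
Per kg fuel: H2O = (H/2 kmol)*22.4 = (0.093/2)*22.4 = 1.04160 Nm^3
O2 needed per kg fuel = C/12 + H/4 = 0.837/12 + 0.093/4 = 0.09300000 kmol
Per kg fuel: N2 = O2*3.76*22.4 = 0.09300000*3.76*22.4 = 7.83283 Nm^3
Total per kg = 1.56240 + 1.04160 + 7.83283 = 10.43683 Nm^3
Total = 10.43683 * 5.7 = 59.49 Nm^3


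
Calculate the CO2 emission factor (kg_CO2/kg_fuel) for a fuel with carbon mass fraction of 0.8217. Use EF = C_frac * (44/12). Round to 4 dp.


EF = C_frac * (M_CO2 / M_C)
EF = 0.8217 * (44/12)
EF = 0.8217 * 3.666667 = 3.0129 kg_CO2/kg_fuel


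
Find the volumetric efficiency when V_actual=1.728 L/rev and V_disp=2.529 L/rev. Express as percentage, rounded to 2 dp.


eta_v = (V_actual / V_disp) * 100
Ratio = 1.728 / 2.529 = 0.6833
eta_v = 0.6833 * 100 = 68.33%


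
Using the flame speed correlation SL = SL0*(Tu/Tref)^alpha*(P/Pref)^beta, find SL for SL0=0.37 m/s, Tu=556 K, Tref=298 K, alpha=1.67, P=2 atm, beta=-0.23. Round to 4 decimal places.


SL = SL0 * (Tu/Tref)^alpha * (P/Pref)^beta
T ratio = 556/298 = 1.86577181
(T ratio)^alpha = 1.86577181^1.67 = 2.833569
(P/Pref)^beta = 2^(-0.23) = 0.852635
SL = 0.37 * 2.833569 * 0.852635 = 0.8939 m/s


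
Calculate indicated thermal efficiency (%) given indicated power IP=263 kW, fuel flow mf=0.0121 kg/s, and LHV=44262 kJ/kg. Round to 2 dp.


eta_ith = (IP / (mf * LHV)) * 100
Denominator = 0.0121 * 44262 = 535.5702 kW
eta_ith = (263 / 535.5702) * 100 = 49.11%


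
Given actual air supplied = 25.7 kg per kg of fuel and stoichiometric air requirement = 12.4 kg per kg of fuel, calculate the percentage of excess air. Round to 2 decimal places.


Excess air = actual - stoichiometric = 25.7 - 12.4 = 13.30 kg/kg fuel
Excess air % = (excess / stoich) * 100 = (13.30 / 12.4) * 100 = 107.26%


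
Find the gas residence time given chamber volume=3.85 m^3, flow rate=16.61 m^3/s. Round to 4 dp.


tau = V / Q_flow
tau = 3.85 / 16.61 = 0.2318 s


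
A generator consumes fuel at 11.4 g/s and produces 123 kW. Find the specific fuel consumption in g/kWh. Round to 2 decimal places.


SFC = (mf / BP) * 3600
Rate = 11.4 / 123 = 0.092683 g/(s*kW)
SFC = 0.092683 * 3600 = 333.66 g/kWh


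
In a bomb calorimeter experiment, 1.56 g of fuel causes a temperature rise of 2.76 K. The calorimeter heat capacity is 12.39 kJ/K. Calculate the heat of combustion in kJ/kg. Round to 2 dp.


Hc = C_cal * delta_T / m_fuel
Q_released = 12.39 * 2.76 = 34.1964 kJ
m_fuel = 1.56 g = 1.56/1000 kg = 0.001560 kg
Hc = 34.1964 / 0.001560 = 21920.77 kJ/kg


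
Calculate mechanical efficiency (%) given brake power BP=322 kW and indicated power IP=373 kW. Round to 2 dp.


eta_mech = (BP / IP) * 100
Ratio = 322 / 373 = 0.8633
eta_mech = 0.8633 * 100 = 86.33%


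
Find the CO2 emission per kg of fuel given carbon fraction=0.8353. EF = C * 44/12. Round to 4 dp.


EF = C_frac * (M_CO2 / M_C)
EF = 0.8353 * (44/12)
EF = 0.8353 * 3.666667 = 3.0628 kg_CO2/kg_fuel


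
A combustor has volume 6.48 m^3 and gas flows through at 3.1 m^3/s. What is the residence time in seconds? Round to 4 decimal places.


tau = V / Q_flow
tau = 6.48 / 3.1 = 2.0903 s


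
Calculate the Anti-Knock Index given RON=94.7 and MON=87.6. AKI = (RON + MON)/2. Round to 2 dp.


AKI = (RON + MON) / 2
AKI = (94.7 + 87.6) / 2
AKI = 182.3 / 2 = 91.15


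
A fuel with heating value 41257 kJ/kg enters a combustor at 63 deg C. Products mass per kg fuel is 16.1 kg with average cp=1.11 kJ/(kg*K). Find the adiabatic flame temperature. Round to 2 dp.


T_ad = T_in + Hc / (m_p * cp)
Denominator = 16.1 * 1.11 = 17.8710
Temperature rise = 41257 / 17.8710 = 2308.60 K
T_ad = 63 + 2308.60 = 2371.60 deg C


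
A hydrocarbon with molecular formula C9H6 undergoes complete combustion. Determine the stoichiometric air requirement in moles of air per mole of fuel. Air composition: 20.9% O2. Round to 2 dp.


Balanced combustion: C9H6 + 10.5 O2 -> 9 CO2 + 3 H2O
O2 needed = C + H/4 = 9 + 6/4 = 10.50 moles
Air moles = O2 / 0.209 = 10.50 / 0.209 = 50.24 moles air


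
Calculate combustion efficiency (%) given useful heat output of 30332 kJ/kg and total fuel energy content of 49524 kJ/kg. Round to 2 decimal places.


Efficiency = (Q_useful / Q_fuel) * 100
Efficiency = (30332 / 49524) * 100
Efficiency = 0.6125 * 100 = 61.25%


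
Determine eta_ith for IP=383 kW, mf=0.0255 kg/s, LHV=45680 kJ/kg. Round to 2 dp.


eta_ith = (IP / (mf * LHV)) * 100
Denominator = 0.0255 * 45680 = 1164.8400 kW
eta_ith = (383 / 1164.8400) * 100 = 32.88%


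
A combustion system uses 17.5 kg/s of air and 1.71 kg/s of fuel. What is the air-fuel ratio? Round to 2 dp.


AFR = m_air / m_fuel
AFR = 17.5 / 1.71 = 10.23


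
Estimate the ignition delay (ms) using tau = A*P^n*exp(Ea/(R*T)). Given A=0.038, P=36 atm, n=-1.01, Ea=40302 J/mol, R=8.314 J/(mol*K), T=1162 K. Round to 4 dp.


tau = A * P^n * exp(Ea/(R*T))
P^n = 36^(-1.01) = 0.02679998
Ea/(R*T) = 40302/(8.314*1162) = 4.171675
exp(Ea/(R*T)) = 64.823931
tau = 0.038 * 0.02679998 * 64.823931 = 0.0660 ms


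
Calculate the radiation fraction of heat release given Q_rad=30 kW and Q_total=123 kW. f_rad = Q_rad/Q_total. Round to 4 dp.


f_rad = Q_rad / Q_total
f_rad = 30 / 123 = 0.2439


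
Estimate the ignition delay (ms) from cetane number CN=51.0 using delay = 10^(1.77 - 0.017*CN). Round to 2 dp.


delay = 10^(1.77 - 0.017*CN)
Exponent = 1.77 - 0.017*51.0 = 0.9030
delay = 10^0.9030 = 8.00 ms
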